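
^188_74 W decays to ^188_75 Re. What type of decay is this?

ΔA = 188 − 188 = 0; ΔZ = 75 − 74 = +1.
A is unchanged and Z rises by 1 — a neutron has become a proton (β⁻ decay).

beta-minus decay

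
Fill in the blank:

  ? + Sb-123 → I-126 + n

Conserve mass number: A + 123 = 126 + 1, so A = 4.
Conserve atomic number: Z + 51 = 53 + 0, so Z = 2.
A = 4 and Z = 2 is He-4 — an alpha particle.

alpha particle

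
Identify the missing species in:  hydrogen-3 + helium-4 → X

Conserve mass number: 3 + 4 = A, so A = 7.
Conserve atomic number: 1 + 2 = Z, so Z = 3.
Z = 3 is lithium, so the species is lithium-7.

Li-7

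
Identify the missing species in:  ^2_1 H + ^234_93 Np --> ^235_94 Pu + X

neutron

Conserve mass number: 2 + 234 = 235 + A, so A = 1.
Conserve atomic number: 1 + 93 = 94 + Z, so Z = 0.
A = 1 and Z = 0 is ^1_0 n — a neutron.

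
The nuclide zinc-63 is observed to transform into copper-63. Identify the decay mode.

beta-plus decay or electron capture

ΔA = 63 − 63 = 0; ΔZ = 29 − 30 = -1.
A is unchanged and Z drops by 1 — a proton has become a neutron (β⁺ emission or electron capture).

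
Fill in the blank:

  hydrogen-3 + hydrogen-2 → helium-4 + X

neutron

Conserve mass number: 3 + 2 = 4 + A, so A = 1.
Conserve atomic number: 1 + 1 = 2 + Z, so Z = 0.
A = 1 and Z = 0 is neutron — a neutron.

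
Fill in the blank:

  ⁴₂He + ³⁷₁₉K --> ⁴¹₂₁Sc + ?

Conserve mass number: 4 + 37 = 41 + A, so A = 0.
Conserve atomic number: 2 + 19 = 21 + Z, so Z = 0.
A = 0 and Z = 0 is ⁰₀γ — a gamma ray.

gamma ray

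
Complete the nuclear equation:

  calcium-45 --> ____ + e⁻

Conserve mass number: 45 = A + 0, so A = 45.
Conserve atomic number: 20 = Z − 1, so Z = 21.
Z = 21 is scandium, so the species is scandium-45.

Sc-45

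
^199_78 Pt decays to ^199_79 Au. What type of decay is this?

beta-minus decay

ΔA = 199 − 199 = 0; ΔZ = 79 − 78 = +1.
A is unchanged and Z rises by 1 — a neutron has become a proton (β⁻ decay).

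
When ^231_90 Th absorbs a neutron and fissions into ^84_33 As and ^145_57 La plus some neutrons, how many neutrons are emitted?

Conserve mass number: 232 = 84 + 145 + k, so k = 232 − 229 = 3.
Check atomic number: 90 = 33 + 57 + 0 = 90. ✓

3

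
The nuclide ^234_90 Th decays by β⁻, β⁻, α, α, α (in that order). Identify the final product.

Start: (A, Z) = (234, 90).
After β⁻: (234, 91).
After β⁻: (234, 92).
After α: (230, 90).
After α: (226, 88).
After α: (222, 86).
Z = 86 is radon.

Rn-222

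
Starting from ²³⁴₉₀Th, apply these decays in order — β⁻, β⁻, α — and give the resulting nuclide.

Start: (A, Z) = (234, 90).
After β⁻: (234, 91).
After β⁻: (234, 92).
After α: (230, 90).
Z = 90 is thorium.

Th-230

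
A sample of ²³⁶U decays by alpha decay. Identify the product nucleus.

Th-232

Alpha decay: mass number changes by -4, atomic number by -2.
A: 236 − 4 = 232; Z: 92 − 2 = 90.
Z = 90 is thorium, so the daughter is ²³²Th.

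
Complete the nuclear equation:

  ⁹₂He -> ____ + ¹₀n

Conserve mass number: 9 = A + 1, so A = 8.
Conserve atomic number: 2 = Z + 0, so Z = 2.
Z = 2 is helium, so the species is ⁸₂He.

He-8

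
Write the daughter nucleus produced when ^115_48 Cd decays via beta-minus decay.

Beta-minus decay: mass number changes by +0, atomic number by +1.
A: 115 = 115; Z: 48 + 1 = 49.
Z = 49 is indium, so the daughter is ^115_49 In.

In-115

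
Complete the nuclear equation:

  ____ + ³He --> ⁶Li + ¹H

alpha particle

Conserve mass number: A + 3 = 6 + 1, so A = 4.
Conserve atomic number: Z + 2 = 3 + 1, so Z = 2.
A = 4 and Z = 2 is ⁴He — an alpha particle.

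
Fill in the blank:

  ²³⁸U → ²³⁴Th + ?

Conserve mass number: 238 = 234 + A, so A = 4.
Conserve atomic number: 92 = 90 + Z, so Z = 2.
A = 4 and Z = 2 is ⁴He — an alpha particle.

alpha particle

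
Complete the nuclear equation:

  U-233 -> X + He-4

Th-229

Conserve mass number: 233 = A + 4, so A = 229.
Conserve atomic number: 92 = Z + 2, so Z = 90.
Z = 90 is thorium, so the species is Th-229.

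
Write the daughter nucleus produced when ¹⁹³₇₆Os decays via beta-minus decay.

Ir-193

Beta-minus decay: mass number changes by +0, atomic number by +1.
A: 193 = 193; Z: 76 + 1 = 77.
Z = 77 is iridium, so the daughter is ¹⁹³₇₇Ir.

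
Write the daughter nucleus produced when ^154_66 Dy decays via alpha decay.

Alpha decay: mass number changes by -4, atomic number by -2.
A: 154 − 4 = 150; Z: 66 − 2 = 64.
Z = 64 is gadolinium, so the daughter is ^150_64 Gd.

Gd-150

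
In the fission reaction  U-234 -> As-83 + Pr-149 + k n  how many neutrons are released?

2

Conserve mass number: 234 = 83 + 149 + k, so k = 234 − 232 = 2.
Check atomic number: 92 = 33 + 59 + 0 = 92. ✓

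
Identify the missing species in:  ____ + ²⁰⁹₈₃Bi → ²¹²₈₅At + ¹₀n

Conserve mass number: A + 209 = 212 + 1, so A = 4.
Conserve atomic number: Z + 83 = 85 + 0, so Z = 2.
A = 4 and Z = 2 is ⁴₂He — an alpha particle.

alpha particle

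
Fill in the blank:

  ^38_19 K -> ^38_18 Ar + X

Conserve mass number: 38 = 38 + A, so A = 0.
Conserve atomic number: 19 = 18 + Z, so Z = 1.
A = 0 and Z = 1 is ^0_1 e — a positron.

positron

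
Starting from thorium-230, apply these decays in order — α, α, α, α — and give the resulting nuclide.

Start: (A, Z) = (230, 90).
After α: (226, 88).
After α: (222, 86).
After α: (218, 84).
After α: (214, 82).
Z = 82 is lead.

Pb-214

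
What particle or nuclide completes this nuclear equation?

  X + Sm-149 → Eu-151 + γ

deuteron

Conserve mass number: A + 149 = 151 + 0, so A = 2.
Conserve atomic number: Z + 62 = 63 + 0, so Z = 1.
A = 2 and Z = 1 is H-2 — a deuteron.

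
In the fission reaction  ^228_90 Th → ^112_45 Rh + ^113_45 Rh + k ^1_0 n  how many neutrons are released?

3

Conserve mass number: 228 = 112 + 113 + k, so k = 228 − 225 = 3.
Check atomic number: 90 = 45 + 45 + 0 = 90. ✓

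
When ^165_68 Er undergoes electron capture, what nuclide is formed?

Ho-165

Electron capture: mass number changes by +0, atomic number by -1.
A: 165 = 165; Z: 68 − 1 = 67.
Z = 67 is holmium, so the daughter is ^165_67 Ho.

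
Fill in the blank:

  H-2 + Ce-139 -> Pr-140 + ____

neutron

Conserve mass number: 2 + 139 = 140 + A, so A = 1.
Conserve atomic number: 1 + 58 = 59 + Z, so Z = 0.
A = 1 and Z = 0 is n — a neutron.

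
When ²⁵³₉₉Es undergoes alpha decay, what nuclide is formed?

Alpha decay: mass number changes by -4, atomic number by -2.
A: 253 − 4 = 249; Z: 99 − 2 = 97.
Z = 97 is berkelium, so the daughter is ²⁴⁹₉₇Bk.

Bk-249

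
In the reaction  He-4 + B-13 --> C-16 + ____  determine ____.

proton

Conserve mass number: 4 + 13 = 16 + A, so A = 1.
Conserve atomic number: 2 + 5 = 6 + Z, so Z = 1.
A = 1 and Z = 1 is H-1 — a proton.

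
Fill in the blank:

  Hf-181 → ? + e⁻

Conserve mass number: 181 = A + 0, so A = 181.
Conserve atomic number: 72 = Z − 1, so Z = 73.
Z = 73 is tantalum, so the species is Ta-181.

Ta-181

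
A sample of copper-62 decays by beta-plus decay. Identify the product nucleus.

Beta-plus decay: mass number changes by +0, atomic number by -1.
A: 62 = 62; Z: 29 − 1 = 28.
Z = 28 is nickel, so the daughter is nickel-62.

Ni-62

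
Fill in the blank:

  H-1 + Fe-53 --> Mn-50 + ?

alpha particle

Conserve mass number: 1 + 53 = 50 + A, so A = 4.
Conserve atomic number: 1 + 26 = 25 + Z, so Z = 2.
A = 4 and Z = 2 is He-4 — an alpha particle.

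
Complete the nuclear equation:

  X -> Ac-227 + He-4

Conserve mass number: A = 227 + 4, so A = 231.
Conserve atomic number: Z = 89 + 2, so Z = 91.
Z = 91 is protactinium, so the species is Pa-231.

Pa-231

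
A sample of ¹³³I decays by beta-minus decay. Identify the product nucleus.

Beta-minus decay: mass number changes by +0, atomic number by +1.
A: 133 = 133; Z: 53 + 1 = 54.
Z = 54 is xenon, so the daughter is ¹³³Xe.

Xe-133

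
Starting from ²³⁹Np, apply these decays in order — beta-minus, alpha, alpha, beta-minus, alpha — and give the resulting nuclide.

Start: (A, Z) = (239, 93).
After β⁻: (239, 94).
After α: (235, 92).
After α: (231, 90).
After β⁻: (231, 91).
After α: (227, 89).
Z = 89 is actinium.

Ac-227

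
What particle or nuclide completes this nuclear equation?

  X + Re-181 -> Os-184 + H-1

alpha particle

Conserve mass number: A + 181 = 184 + 1, so A = 4.
Conserve atomic number: Z + 75 = 76 + 1, so Z = 2.
A = 4 and Z = 2 is He-4 — an alpha particle.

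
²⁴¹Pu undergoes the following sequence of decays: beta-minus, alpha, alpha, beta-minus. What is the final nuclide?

Start: (A, Z) = (241, 94).
After β⁻: (241, 95).
After α: (237, 93).
After α: (233, 91).
After β⁻: (233, 92).
Z = 92 is uranium.

U-233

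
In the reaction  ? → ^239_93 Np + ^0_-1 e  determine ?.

U-239

Conserve mass number: A = 239 + 0, so A = 239.
Conserve atomic number: Z = 93 − 1, so Z = 92.
Z = 92 is uranium, so the species is ^239_92 U.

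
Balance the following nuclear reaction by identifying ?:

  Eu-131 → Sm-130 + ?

proton

Conserve mass number: 131 = 130 + A, so A = 1.
Conserve atomic number: 63 = 62 + Z, so Z = 1.
A = 1 and Z = 1 is H-1 — a proton.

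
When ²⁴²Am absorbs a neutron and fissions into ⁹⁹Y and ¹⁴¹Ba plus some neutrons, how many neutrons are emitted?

3

Conserve mass number: 243 = 99 + 141 + k, so k = 243 − 240 = 3.
Check atomic number: 95 = 39 + 56 + 0 = 95. ✓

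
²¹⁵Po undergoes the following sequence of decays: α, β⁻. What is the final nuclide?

Start: (A, Z) = (215, 84).
After α: (211, 82).
After β⁻: (211, 83).
Z = 83 is bismuth.

Bi-211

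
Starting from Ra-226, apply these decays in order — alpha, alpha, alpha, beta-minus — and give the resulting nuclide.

Start: (A, Z) = (226, 88).
After α: (222, 86).
After α: (218, 84).
After α: (214, 82).
After β⁻: (214, 83).
Z = 83 is bismuth.

Bi-214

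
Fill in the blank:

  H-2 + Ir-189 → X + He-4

Os-187

Conserve mass number: 2 + 189 = A + 4, so A = 187.
Conserve atomic number: 1 + 77 = Z + 2, so Z = 76.
Z = 76 is osmium, so the species is Os-187.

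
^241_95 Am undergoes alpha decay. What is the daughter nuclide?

Alpha decay: mass number changes by -4, atomic number by -2.
A: 241 − 4 = 237; Z: 95 − 2 = 93.
Z = 93 is neptunium, so the daughter is ^237_93 Np.

Np-237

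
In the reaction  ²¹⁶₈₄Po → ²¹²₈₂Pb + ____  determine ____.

alpha particle

Conserve mass number: 216 = 212 + A, so A = 4.
Conserve atomic number: 84 = 82 + Z, so Z = 2.
A = 4 and Z = 2 is ⁴₂He — an alpha particle.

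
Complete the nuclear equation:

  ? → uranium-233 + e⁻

Pa-233

Conserve mass number: A = 233 + 0, so A = 233.
Conserve atomic number: Z = 92 − 1, so Z = 91.
Z = 91 is protactinium, so the species is protactinium-233.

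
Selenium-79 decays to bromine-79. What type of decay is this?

beta-minus decay

ΔA = 79 − 79 = 0; ΔZ = 35 − 34 = +1.
A is unchanged and Z rises by 1 — a neutron has become a proton (β⁻ decay).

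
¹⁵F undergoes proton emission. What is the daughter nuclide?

Proton emission: mass number changes by -1, atomic number by -1.
A: 15 − 1 = 14; Z: 9 − 1 = 8.
Z = 8 is oxygen, so the daughter is ¹⁴O.

O-14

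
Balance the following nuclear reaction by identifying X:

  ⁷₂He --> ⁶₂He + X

neutron

Conserve mass number: 7 = 6 + A, so A = 1.
Conserve atomic number: 2 = 2 + Z, so Z = 0.
A = 1 and Z = 0 is ¹₀n — a neutron.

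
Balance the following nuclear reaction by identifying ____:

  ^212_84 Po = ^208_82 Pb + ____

alpha particle

Conserve mass number: 212 = 208 + A, so A = 4.
Conserve atomic number: 84 = 82 + Z, so Z = 2.
A = 4 and Z = 2 is ^4_2 He — an alpha particle.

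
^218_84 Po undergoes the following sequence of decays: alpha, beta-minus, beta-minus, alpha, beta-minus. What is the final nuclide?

Start: (A, Z) = (218, 84).
After α: (214, 82).
After β⁻: (214, 83).
After β⁻: (214, 84).
After α: (210, 82).
After β⁻: (210, 83).
Z = 83 is bismuth.

Bi-210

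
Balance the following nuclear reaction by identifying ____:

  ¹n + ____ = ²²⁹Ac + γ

Conserve mass number: 1 + A = 229 + 0, so A = 228.
Conserve atomic number: 0 + Z = 89 + 0, so Z = 89.
Z = 89 is actinium, so the species is ²²⁸Ac.

Ac-228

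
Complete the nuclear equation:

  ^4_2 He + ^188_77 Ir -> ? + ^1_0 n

Conserve mass number: 4 + 188 = A + 1, so A = 191.
Conserve atomic number: 2 + 77 = Z + 0, so Z = 79.
Z = 79 is gold, so the species is ^191_79 Au.

Au-191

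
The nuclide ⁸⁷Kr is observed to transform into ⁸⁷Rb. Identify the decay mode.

ΔA = 87 − 87 = 0; ΔZ = 37 − 36 = +1.
A is unchanged and Z rises by 1 — a neutron has become a proton (β⁻ decay).

beta-minus decay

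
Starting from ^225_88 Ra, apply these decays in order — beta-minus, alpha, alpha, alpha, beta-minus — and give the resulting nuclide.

Po-213

Start: (A, Z) = (225, 88).
After β⁻: (225, 89).
After α: (221, 87).
After α: (217, 85).
After α: (213, 83).
After β⁻: (213, 84).
Z = 84 is polonium.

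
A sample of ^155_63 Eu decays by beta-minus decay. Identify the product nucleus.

Gd-155

Beta-minus decay: mass number changes by +0, atomic number by +1.
A: 155 = 155; Z: 63 + 1 = 64.
Z = 64 is gadolinium, so the daughter is ^155_64 Gd.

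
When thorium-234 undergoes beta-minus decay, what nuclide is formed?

Pa-234

Beta-minus decay: mass number changes by +0, atomic number by +1.
A: 234 = 234; Z: 90 + 1 = 91.
Z = 91 is protactinium, so the daughter is protactinium-234.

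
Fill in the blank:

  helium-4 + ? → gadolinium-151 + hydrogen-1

Eu-148

Conserve mass number: 4 + A = 151 + 1, so A = 148.
Conserve atomic number: 2 + Z = 64 + 1, so Z = 63.
Z = 63 is europium, so the species is europium-148.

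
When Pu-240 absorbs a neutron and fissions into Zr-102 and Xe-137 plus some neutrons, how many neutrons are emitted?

Conserve mass number: 241 = 102 + 137 + k, so k = 241 − 239 = 2.
Check atomic number: 94 = 40 + 54 + 0 = 94. ✓

2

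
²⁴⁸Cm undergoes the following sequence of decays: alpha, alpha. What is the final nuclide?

Start: (A, Z) = (248, 96).
After α: (244, 94).
After α: (240, 92).
Z = 92 is uranium.

U-240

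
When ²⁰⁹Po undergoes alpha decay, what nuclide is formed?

Pb-205

Alpha decay: mass number changes by -4, atomic number by -2.
A: 209 − 4 = 205; Z: 84 − 2 = 82.
Z = 82 is lead, so the daughter is ²⁰⁵Pb.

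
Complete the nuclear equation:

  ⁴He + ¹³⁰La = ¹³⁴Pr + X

Conserve mass number: 4 + 130 = 134 + A, so A = 0.
Conserve atomic number: 2 + 57 = 59 + Z, so Z = 0.
A = 0 and Z = 0 is γ — a gamma ray.

gamma ray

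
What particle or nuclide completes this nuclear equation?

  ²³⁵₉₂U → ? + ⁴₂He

Th-231

Conserve mass number: 235 = A + 4, so A = 231.
Conserve atomic number: 92 = Z + 2, so Z = 90.
Z = 90 is thorium, so the species is ²³¹₉₀Th.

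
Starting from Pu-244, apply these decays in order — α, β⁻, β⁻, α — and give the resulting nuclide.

Start: (A, Z) = (244, 94).
After α: (240, 92).
After β⁻: (240, 93).
After β⁻: (240, 94).
After α: (236, 92).
Z = 92 is uranium.

U-236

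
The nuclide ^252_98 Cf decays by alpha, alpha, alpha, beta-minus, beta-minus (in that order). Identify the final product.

Start: (A, Z) = (252, 98).
After α: (248, 96).
After α: (244, 94).
After α: (240, 92).
After β⁻: (240, 93).
After β⁻: (240, 94).
Z = 94 is plutonium.

Pu-240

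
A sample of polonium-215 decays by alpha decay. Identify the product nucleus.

Alpha decay: mass number changes by -4, atomic number by -2.
A: 215 − 4 = 211; Z: 84 − 2 = 82.
Z = 82 is lead, so the daughter is lead-211.

Pb-211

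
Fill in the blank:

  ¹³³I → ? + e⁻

Conserve mass number: 133 = A + 0, so A = 133.
Conserve atomic number: 53 = Z − 1, so Z = 54.
Z = 54 is xenon, so the species is ¹³³Xe.

Xe-133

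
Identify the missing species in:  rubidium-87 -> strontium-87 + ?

beta-minus particle

Conserve mass number: 87 = 87 + A, so A = 0.
Conserve atomic number: 37 = 38 + Z, so Z = -1.
A = 0 and Z = -1 is e⁻ — a beta-minus particle.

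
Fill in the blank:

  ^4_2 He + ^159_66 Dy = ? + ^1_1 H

Ho-162

Conserve mass number: 4 + 159 = A + 1, so A = 162.
Conserve atomic number: 2 + 66 = Z + 1, so Z = 67.
Z = 67 is holmium, so the species is ^162_67 Ho.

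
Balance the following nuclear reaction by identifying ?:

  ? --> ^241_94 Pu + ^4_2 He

Cm-245

Conserve mass number: A = 241 + 4, so A = 245.
Conserve atomic number: Z = 94 + 2, so Z = 96.
Z = 96 is curium, so the species is ^245_96 Cm.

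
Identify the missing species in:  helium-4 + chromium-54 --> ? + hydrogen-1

Conserve mass number: 4 + 54 = A + 1, so A = 57.
Conserve atomic number: 2 + 24 = Z + 1, so Z = 25.
Z = 25 is manganese, so the species is manganese-57.

Mn-57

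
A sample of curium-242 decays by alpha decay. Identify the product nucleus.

Alpha decay: mass number changes by -4, atomic number by -2.
A: 242 − 4 = 238; Z: 96 − 2 = 94.
Z = 94 is plutonium, so the daughter is plutonium-238.

Pu-238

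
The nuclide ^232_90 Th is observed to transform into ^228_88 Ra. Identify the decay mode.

alpha decay

ΔA = 228 − 232 = -4; ΔZ = 88 − 90 = -2.
A drops by 4 and Z drops by 2 — the signature of alpha emission.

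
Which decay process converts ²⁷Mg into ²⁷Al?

ΔA = 27 − 27 = 0; ΔZ = 13 − 12 = +1.
A is unchanged and Z rises by 1 — a neutron has become a proton (β⁻ decay).

beta-minus decay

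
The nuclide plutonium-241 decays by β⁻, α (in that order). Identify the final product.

Np-237

Start: (A, Z) = (241, 94).
After β⁻: (241, 95).
After α: (237, 93).
Z = 93 is neptunium.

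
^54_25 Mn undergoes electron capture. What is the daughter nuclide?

Electron capture: mass number changes by +0, atomic number by -1.
A: 54 = 54; Z: 25 − 1 = 24.
Z = 24 is chromium, so the daughter is ^54_24 Cr.

Cr-54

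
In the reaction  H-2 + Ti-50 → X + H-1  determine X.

Conserve mass number: 2 + 50 = A + 1, so A = 51.
Conserve atomic number: 1 + 22 = Z + 1, so Z = 22.
Z = 22 is titanium, so the species is Ti-51.

Ti-51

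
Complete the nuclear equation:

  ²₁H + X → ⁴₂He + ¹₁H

He-3

Conserve mass number: 2 + A = 4 + 1, so A = 3.
Conserve atomic number: 1 + Z = 2 + 1, so Z = 2.
Z = 2 is helium, so the species is ³₂He.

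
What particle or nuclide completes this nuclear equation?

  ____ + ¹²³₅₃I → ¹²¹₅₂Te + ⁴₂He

deuteron

Conserve mass number: A + 123 = 121 + 4, so A = 2.
Conserve atomic number: Z + 53 = 52 + 2, so Z = 1.
A = 2 and Z = 1 is ²₁H — a deuteron.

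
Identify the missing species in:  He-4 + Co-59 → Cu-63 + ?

gamma ray

Conserve mass number: 4 + 59 = 63 + A, so A = 0.
Conserve atomic number: 2 + 27 = 29 + Z, so Z = 0.
A = 0 and Z = 0 is γ — a gamma ray.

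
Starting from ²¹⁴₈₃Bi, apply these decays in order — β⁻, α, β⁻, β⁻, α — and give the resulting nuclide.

Start: (A, Z) = (214, 83).
After β⁻: (214, 84).
After α: (210, 82).
After β⁻: (210, 83).
After β⁻: (210, 84).
After α: (206, 82).
Z = 82 is lead.

Pb-206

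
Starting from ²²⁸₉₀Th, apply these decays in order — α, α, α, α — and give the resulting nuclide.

Pb-212

Start: (A, Z) = (228, 90).
After α: (224, 88).
After α: (220, 86).
After α: (216, 84).
After α: (212, 82).
Z = 82 is lead.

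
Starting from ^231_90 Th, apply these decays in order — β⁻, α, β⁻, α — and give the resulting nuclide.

Start: (A, Z) = (231, 90).
After β⁻: (231, 91).
After α: (227, 89).
After β⁻: (227, 90).
After α: (223, 88).
Z = 88 is radium.

Ra-223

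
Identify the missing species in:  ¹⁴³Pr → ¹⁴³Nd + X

beta-minus particle

Conserve mass number: 143 = 143 + A, so A = 0.
Conserve atomic number: 59 = 60 + Z, so Z = -1.
A = 0 and Z = -1 is e⁻ — a beta-minus particle.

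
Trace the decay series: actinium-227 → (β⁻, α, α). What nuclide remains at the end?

Rn-219

Start: (A, Z) = (227, 89).
After β⁻: (227, 90).
After α: (223, 88).
After α: (219, 86).
Z = 86 is radon.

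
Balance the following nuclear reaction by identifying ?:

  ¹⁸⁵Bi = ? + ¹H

Pb-184

Conserve mass number: 185 = A + 1, so A = 184.
Conserve atomic number: 83 = Z + 1, so Z = 82.
Z = 82 is lead, so the species is ¹⁸⁴Pb.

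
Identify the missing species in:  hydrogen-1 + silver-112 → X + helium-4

Conserve mass number: 1 + 112 = A + 4, so A = 109.
Conserve atomic number: 1 + 47 = Z + 2, so Z = 46.
Z = 46 is palladium, so the species is palladium-109.

Pd-109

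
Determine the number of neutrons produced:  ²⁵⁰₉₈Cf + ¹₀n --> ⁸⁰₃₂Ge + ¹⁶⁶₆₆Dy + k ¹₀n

Conserve mass number: 251 = 80 + 166 + k, so k = 251 − 246 = 5.
Check atomic number: 98 = 32 + 66 + 0 = 98. ✓

5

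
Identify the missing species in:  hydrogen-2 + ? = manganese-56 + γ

Conserve mass number: 2 + A = 56 + 0, so A = 54.
Conserve atomic number: 1 + Z = 25 + 0, so Z = 24.
Z = 24 is chromium, so the species is chromium-54.

Cr-54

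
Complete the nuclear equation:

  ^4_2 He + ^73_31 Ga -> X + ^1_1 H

Conserve mass number: 4 + 73 = A + 1, so A = 76.
Conserve atomic number: 2 + 31 = Z + 1, so Z = 32.
Z = 32 is germanium, so the species is ^76_32 Ge.

Ge-76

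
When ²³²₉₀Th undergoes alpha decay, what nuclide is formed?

Ra-228

Alpha decay: mass number changes by -4, atomic number by -2.
A: 232 − 4 = 228; Z: 90 − 2 = 88.
Z = 88 is radium, so the daughter is ²²⁸₈₈Ra.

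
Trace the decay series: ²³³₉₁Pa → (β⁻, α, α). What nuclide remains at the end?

Ra-225

Start: (A, Z) = (233, 91).
After β⁻: (233, 92).
After α: (229, 90).
After α: (225, 88).
Z = 88 is radium.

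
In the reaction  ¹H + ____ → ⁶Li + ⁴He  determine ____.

Conserve mass number: 1 + A = 6 + 4, so A = 9.
Conserve atomic number: 1 + Z = 3 + 2, so Z = 4.
Z = 4 is beryllium, so the species is ⁹Be.

Be-9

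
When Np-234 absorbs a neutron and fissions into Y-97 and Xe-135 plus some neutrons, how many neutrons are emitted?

Conserve mass number: 235 = 97 + 135 + k, so k = 235 − 232 = 3.
Check atomic number: 93 = 39 + 54 + 0 = 93. ✓

3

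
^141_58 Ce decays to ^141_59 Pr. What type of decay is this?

beta-minus decay

ΔA = 141 − 141 = 0; ΔZ = 59 − 58 = +1.
A is unchanged and Z rises by 1 — a neutron has become a proton (β⁻ decay).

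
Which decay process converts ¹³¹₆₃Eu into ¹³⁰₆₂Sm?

ΔA = 130 − 131 = -1; ΔZ = 62 − 63 = -1.
A drops by 1 and Z drops by 1 — a proton was emitted.

proton emission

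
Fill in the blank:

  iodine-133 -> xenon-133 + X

beta-minus particle

Conserve mass number: 133 = 133 + A, so A = 0.
Conserve atomic number: 53 = 54 + Z, so Z = -1.
A = 0 and Z = -1 is e⁻ — a beta-minus particle.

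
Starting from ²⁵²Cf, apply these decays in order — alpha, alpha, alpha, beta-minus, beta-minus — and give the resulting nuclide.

Pu-240

Start: (A, Z) = (252, 98).
After α: (248, 96).
After α: (244, 94).
After α: (240, 92).
After β⁻: (240, 93).
After β⁻: (240, 94).
Z = 94 is plutonium.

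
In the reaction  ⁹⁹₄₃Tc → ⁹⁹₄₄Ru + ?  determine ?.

beta-minus particle

Conserve mass number: 99 = 99 + A, so A = 0.
Conserve atomic number: 43 = 44 + Z, so Z = -1.
A = 0 and Z = -1 is ⁰₋₁e — a beta-minus particle.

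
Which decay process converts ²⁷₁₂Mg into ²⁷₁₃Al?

ΔA = 27 − 27 = 0; ΔZ = 13 − 12 = +1.
A is unchanged and Z rises by 1 — a neutron has become a proton (β⁻ decay).

beta-minus decay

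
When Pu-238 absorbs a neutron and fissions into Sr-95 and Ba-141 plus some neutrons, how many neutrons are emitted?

Conserve mass number: 239 = 95 + 141 + k, so k = 239 − 236 = 3.
Check atomic number: 94 = 38 + 56 + 0 = 94. ✓

3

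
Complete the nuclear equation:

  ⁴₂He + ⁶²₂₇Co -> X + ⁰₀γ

Cu-66

Conserve mass number: 4 + 62 = A + 0, so A = 66.
Conserve atomic number: 2 + 27 = Z + 0, so Z = 29.
Z = 29 is copper, so the species is ⁶⁶₂₉Cu.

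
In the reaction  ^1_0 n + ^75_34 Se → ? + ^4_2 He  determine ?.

Ge-72

Conserve mass number: 1 + 75 = A + 4, so A = 72.
Conserve atomic number: 0 + 34 = Z + 2, so Z = 32.
Z = 32 is germanium, so the species is ^72_32 Ge.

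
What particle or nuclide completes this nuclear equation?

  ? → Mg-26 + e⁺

Al-26

Conserve mass number: A = 26 + 0, so A = 26.
Conserve atomic number: Z = 12 + 1, so Z = 13.
Z = 13 is aluminium, so the species is Al-26.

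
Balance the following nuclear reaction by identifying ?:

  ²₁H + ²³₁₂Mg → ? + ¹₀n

Al-24

Conserve mass number: 2 + 23 = A + 1, so A = 24.
Conserve atomic number: 1 + 12 = Z + 0, so Z = 13.
Z = 13 is aluminium, so the species is ²⁴₁₃Al.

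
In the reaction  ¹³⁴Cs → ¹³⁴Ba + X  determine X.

Conserve mass number: 134 = 134 + A, so A = 0.
Conserve atomic number: 55 = 56 + Z, so Z = -1.
A = 0 and Z = -1 is e⁻ — a beta-minus particle.

beta-minus particle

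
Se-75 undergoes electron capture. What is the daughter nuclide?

As-75

Electron capture: mass number changes by +0, atomic number by -1.
A: 75 = 75; Z: 34 − 1 = 33.
Z = 33 is arsenic, so the daughter is As-75.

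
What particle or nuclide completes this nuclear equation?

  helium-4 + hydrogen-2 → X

Li-6

Conserve mass number: 4 + 2 = A, so A = 6.
Conserve atomic number: 2 + 1 = Z, so Z = 3.
Z = 3 is lithium, so the species is lithium-6.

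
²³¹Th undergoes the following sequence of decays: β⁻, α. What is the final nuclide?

Start: (A, Z) = (231, 90).
After β⁻: (231, 91).
After α: (227, 89).
Z = 89 is actinium.

Ac-227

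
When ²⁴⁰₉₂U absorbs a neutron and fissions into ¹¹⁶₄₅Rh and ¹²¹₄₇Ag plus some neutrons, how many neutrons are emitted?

Conserve mass number: 241 = 116 + 121 + k, so k = 241 − 237 = 4.
Check atomic number: 92 = 45 + 47 + 0 = 92. ✓

4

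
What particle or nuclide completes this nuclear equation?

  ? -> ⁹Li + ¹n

Li-10

Conserve mass number: A = 9 + 1, so A = 10.
Conserve atomic number: Z = 3 + 0, so Z = 3.
Z = 3 is lithium, so the species is ¹⁰Li.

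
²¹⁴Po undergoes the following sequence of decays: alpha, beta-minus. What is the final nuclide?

Bi-210

Start: (A, Z) = (214, 84).
After α: (210, 82).
After β⁻: (210, 83).
Z = 83 is bismuth.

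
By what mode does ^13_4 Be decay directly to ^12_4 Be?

neutron emission

ΔA = 12 − 13 = -1; ΔZ = 4 − 4 = +0.
A drops by 1 with Z unchanged — a neutron was emitted.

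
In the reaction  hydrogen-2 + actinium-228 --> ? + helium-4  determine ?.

Conserve mass number: 2 + 228 = A + 4, so A = 226.
Conserve atomic number: 1 + 89 = Z + 2, so Z = 88.
Z = 88 is radium, so the species is radium-226.

Ra-226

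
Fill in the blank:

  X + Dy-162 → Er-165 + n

Conserve mass number: A + 162 = 165 + 1, so A = 4.
Conserve atomic number: Z + 66 = 68 + 0, so Z = 2.
A = 4 and Z = 2 is He-4 — an alpha particle.

alpha particle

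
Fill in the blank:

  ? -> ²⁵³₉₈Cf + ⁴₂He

Conserve mass number: A = 253 + 4, so A = 257.
Conserve atomic number: Z = 98 + 2, so Z = 100.
Z = 100 is fermium, so the species is ²⁵⁷₁₀₀Fm.

Fm-257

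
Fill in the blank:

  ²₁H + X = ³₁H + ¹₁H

Conserve mass number: 2 + A = 3 + 1, so A = 2.
Conserve atomic number: 1 + Z = 1 + 1, so Z = 1.
A = 2 and Z = 1 is ²₁H — a deuteron.

deuteron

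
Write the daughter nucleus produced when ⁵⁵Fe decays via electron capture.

Electron capture: mass number changes by +0, atomic number by -1.
A: 55 = 55; Z: 26 − 1 = 25.
Z = 25 is manganese, so the daughter is ⁵⁵Mn.

Mn-55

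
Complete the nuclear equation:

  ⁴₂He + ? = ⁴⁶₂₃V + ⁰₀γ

Conserve mass number: 4 + A = 46 + 0, so A = 42.
Conserve atomic number: 2 + Z = 23 + 0, so Z = 21.
Z = 21 is scandium, so the species is ⁴²₂₁Sc.

Sc-42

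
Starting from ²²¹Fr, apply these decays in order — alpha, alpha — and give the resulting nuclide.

Start: (A, Z) = (221, 87).
After α: (217, 85).
After α: (213, 83).
Z = 83 is bismuth.

Bi-213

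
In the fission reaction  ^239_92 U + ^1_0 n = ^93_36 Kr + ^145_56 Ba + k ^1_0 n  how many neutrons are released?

Conserve mass number: 240 = 93 + 145 + k, so k = 240 − 238 = 2.
Check atomic number: 92 = 36 + 56 + 0 = 92. ✓

2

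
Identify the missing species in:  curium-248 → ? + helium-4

Conserve mass number: 248 = A + 4, so A = 244.
Conserve atomic number: 96 = Z + 2, so Z = 94.
Z = 94 is plutonium, so the species is plutonium-244.

Pu-244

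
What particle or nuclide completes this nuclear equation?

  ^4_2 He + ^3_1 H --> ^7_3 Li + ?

gamma ray

Conserve mass number: 4 + 3 = 7 + A, so A = 0.
Conserve atomic number: 2 + 1 = 3 + Z, so Z = 0.
A = 0 and Z = 0 is ^0_0 γ — a gamma ray.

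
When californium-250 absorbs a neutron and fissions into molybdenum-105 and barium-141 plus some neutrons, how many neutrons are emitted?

5

Conserve mass number: 251 = 105 + 141 + k, so k = 251 − 246 = 5.
Check atomic number: 98 = 42 + 56 + 0 = 98. ✓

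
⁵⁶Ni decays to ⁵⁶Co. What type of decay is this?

ΔA = 56 − 56 = 0; ΔZ = 27 − 28 = -1.
A is unchanged and Z drops by 1 — a proton has become a neutron (β⁺ emission or electron capture).

beta-plus decay or electron capture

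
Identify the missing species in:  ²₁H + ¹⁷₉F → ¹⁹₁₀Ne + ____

gamma ray

Conserve mass number: 2 + 17 = 19 + A, so A = 0.
Conserve atomic number: 1 + 9 = 10 + Z, so Z = 0.
A = 0 and Z = 0 is ⁰₀γ — a gamma ray.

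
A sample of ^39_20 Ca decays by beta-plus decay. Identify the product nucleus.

Beta-plus decay: mass number changes by +0, atomic number by -1.
A: 39 = 39; Z: 20 − 1 = 19.
Z = 19 is potassium, so the daughter is ^39_19 K.

K-39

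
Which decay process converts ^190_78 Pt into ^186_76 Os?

alpha decay

ΔA = 186 − 190 = -4; ΔZ = 76 − 78 = -2.
A drops by 4 and Z drops by 2 — the signature of alpha emission.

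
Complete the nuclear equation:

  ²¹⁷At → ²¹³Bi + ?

alpha particle

Conserve mass number: 217 = 213 + A, so A = 4.
Conserve atomic number: 85 = 83 + Z, so Z = 2.
A = 4 and Z = 2 is ⁴He — an alpha particle.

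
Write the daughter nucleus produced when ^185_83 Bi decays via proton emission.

Proton emission: mass number changes by -1, atomic number by -1.
A: 185 − 1 = 184; Z: 83 − 1 = 82.
Z = 82 is lead, so the daughter is ^184_82 Pb.

Pb-184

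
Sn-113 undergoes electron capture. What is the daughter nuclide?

In-113

Electron capture: mass number changes by +0, atomic number by -1.
A: 113 = 113; Z: 50 − 1 = 49.
Z = 49 is indium, so the daughter is In-113.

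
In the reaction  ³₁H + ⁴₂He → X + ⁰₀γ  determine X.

Li-7

Conserve mass number: 3 + 4 = A + 0, so A = 7.
Conserve atomic number: 1 + 2 = Z + 0, so Z = 3.
Z = 3 is lithium, so the species is ⁷₃Li.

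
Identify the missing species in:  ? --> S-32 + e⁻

Conserve mass number: A = 32 + 0, so A = 32.
Conserve atomic number: Z = 16 − 1, so Z = 15.
Z = 15 is phosphorus, so the species is P-32.

P-32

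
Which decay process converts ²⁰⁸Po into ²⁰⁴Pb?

alpha decay

ΔA = 204 − 208 = -4; ΔZ = 82 − 84 = -2.
A drops by 4 and Z drops by 2 — the signature of alpha emission.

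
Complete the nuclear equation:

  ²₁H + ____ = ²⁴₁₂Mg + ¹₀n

Conserve mass number: 2 + A = 24 + 1, so A = 23.
Conserve atomic number: 1 + Z = 12 + 0, so Z = 11.
Z = 11 is sodium, so the species is ²³₁₁Na.

Na-23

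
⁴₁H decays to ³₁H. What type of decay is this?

neutron emission

ΔA = 3 − 4 = -1; ΔZ = 1 − 1 = +0.
A drops by 1 with Z unchanged — a neutron was emitted.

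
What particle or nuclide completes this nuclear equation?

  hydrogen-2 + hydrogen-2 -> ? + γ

Conserve mass number: 2 + 2 = A + 0, so A = 4.
Conserve atomic number: 1 + 1 = Z + 0, so Z = 2.
A = 4 and Z = 2 is helium-4 — an alpha particle.

He-4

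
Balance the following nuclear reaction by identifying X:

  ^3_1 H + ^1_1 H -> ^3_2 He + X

Conserve mass number: 3 + 1 = 3 + A, so A = 1.
Conserve atomic number: 1 + 1 = 2 + Z, so Z = 0.
A = 1 and Z = 0 is ^1_0 n — a neutron.

neutron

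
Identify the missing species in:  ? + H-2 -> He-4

Conserve mass number: A + 2 = 4, so A = 2.
Conserve atomic number: Z + 1 = 2, so Z = 1.
A = 2 and Z = 1 is H-2 — a deuteron.

deuteron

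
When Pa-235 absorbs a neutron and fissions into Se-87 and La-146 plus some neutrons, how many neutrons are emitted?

3

Conserve mass number: 236 = 87 + 146 + k, so k = 236 − 233 = 3.
Check atomic number: 91 = 34 + 57 + 0 = 91. ✓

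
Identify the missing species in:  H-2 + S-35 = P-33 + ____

alpha particle

Conserve mass number: 2 + 35 = 33 + A, so A = 4.
Conserve atomic number: 1 + 16 = 15 + Z, so Z = 2.
A = 4 and Z = 2 is He-4 — an alpha particle.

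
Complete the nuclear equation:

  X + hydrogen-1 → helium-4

triton

Conserve mass number: A + 1 = 4, so A = 3.
Conserve atomic number: Z + 1 = 2, so Z = 1.
A = 3 and Z = 1 is hydrogen-3 — a triton.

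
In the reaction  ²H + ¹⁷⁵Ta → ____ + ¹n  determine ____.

Conserve mass number: 2 + 175 = A + 1, so A = 176.
Conserve atomic number: 1 + 73 = Z + 0, so Z = 74.
Z = 74 is tungsten, so the species is ¹⁷⁶W.

W-176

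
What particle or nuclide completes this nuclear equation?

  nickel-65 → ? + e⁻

Cu-65

Conserve mass number: 65 = A + 0, so A = 65.
Conserve atomic number: 28 = Z − 1, so Z = 29.
Z = 29 is copper, so the species is copper-65.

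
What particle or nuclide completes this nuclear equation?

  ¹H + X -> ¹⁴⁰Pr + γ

Conserve mass number: 1 + A = 140 + 0, so A = 139.
Conserve atomic number: 1 + Z = 59 + 0, so Z = 58.
Z = 58 is cerium, so the species is ¹³⁹Ce.

Ce-139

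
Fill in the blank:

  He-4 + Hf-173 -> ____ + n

Conserve mass number: 4 + 173 = A + 1, so A = 176.
Conserve atomic number: 2 + 72 = Z + 0, so Z = 74.
Z = 74 is tungsten, so the species is W-176.

W-176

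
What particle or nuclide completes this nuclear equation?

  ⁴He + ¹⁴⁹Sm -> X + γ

Gd-153

Conserve mass number: 4 + 149 = A + 0, so A = 153.
Conserve atomic number: 2 + 62 = Z + 0, so Z = 64.
Z = 64 is gadolinium, so the species is ¹⁵³Gd.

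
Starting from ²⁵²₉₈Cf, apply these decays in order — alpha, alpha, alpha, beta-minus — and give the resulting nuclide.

Np-240

Start: (A, Z) = (252, 98).
After α: (248, 96).
After α: (244, 94).
After α: (240, 92).
After β⁻: (240, 93).
Z = 93 is neptunium.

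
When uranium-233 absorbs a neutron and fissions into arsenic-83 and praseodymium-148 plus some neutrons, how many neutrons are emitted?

3

Conserve mass number: 234 = 83 + 148 + k, so k = 234 − 231 = 3.
Check atomic number: 92 = 33 + 59 + 0 = 92. ✓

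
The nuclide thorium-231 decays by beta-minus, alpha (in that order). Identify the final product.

Ac-227

Start: (A, Z) = (231, 90).
After β⁻: (231, 91).
After α: (227, 89).
Z = 89 is actinium.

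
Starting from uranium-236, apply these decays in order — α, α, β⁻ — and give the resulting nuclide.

Start: (A, Z) = (236, 92).
After α: (232, 90).
After α: (228, 88).
After β⁻: (228, 89).
Z = 89 is actinium.

Ac-228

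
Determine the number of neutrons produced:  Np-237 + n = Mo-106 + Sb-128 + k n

Conserve mass number: 238 = 106 + 128 + k, so k = 238 − 234 = 4.
Check atomic number: 93 = 42 + 51 + 0 = 93. ✓

4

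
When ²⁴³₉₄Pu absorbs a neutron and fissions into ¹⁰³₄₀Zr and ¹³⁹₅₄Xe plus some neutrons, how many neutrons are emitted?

2

Conserve mass number: 244 = 103 + 139 + k, so k = 244 − 242 = 2.
Check atomic number: 94 = 40 + 54 + 0 = 94. ✓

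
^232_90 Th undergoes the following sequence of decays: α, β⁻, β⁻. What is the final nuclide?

Start: (A, Z) = (232, 90).
After α: (228, 88).
After β⁻: (228, 89).
After β⁻: (228, 90).
Z = 90 is thorium.

Th-228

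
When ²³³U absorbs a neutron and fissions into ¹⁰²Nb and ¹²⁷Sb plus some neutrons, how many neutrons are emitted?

Conserve mass number: 234 = 102 + 127 + k, so k = 234 − 229 = 5.
Check atomic number: 92 = 41 + 51 + 0 = 92. ✓

5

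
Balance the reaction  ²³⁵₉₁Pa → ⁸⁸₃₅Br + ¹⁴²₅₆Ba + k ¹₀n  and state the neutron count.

5

Conserve mass number: 235 = 88 + 142 + k, so k = 235 − 230 = 5.
Check atomic number: 91 = 35 + 56 + 0 = 91. ✓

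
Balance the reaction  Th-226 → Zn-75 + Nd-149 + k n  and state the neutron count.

2

Conserve mass number: 226 = 75 + 149 + k, so k = 226 − 224 = 2.
Check atomic number: 90 = 30 + 60 + 0 = 90. ✓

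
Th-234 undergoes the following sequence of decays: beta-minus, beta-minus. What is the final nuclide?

Start: (A, Z) = (234, 90).
After β⁻: (234, 91).
After β⁻: (234, 92).
Z = 92 is uranium.

U-234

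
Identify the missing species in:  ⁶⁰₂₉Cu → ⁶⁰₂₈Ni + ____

Conserve mass number: 60 = 60 + A, so A = 0.
Conserve atomic number: 29 = 28 + Z, so Z = 1.
A = 0 and Z = 1 is ⁰₁e — a positron.

positron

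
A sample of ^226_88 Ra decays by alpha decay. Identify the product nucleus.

Rn-222

Alpha decay: mass number changes by -4, atomic number by -2.
A: 226 − 4 = 222; Z: 88 − 2 = 86.
Z = 86 is radon, so the daughter is ^222_86 Rn.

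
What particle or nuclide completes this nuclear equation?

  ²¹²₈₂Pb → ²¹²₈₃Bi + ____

beta-minus particle

Conserve mass number: 212 = 212 + A, so A = 0.
Conserve atomic number: 82 = 83 + Z, so Z = -1.
A = 0 and Z = -1 is ⁰₋₁e — a beta-minus particle.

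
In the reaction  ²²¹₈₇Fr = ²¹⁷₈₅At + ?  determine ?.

alpha particle

Conserve mass number: 221 = 217 + A, so A = 4.
Conserve atomic number: 87 = 85 + Z, so Z = 2.
A = 4 and Z = 2 is ⁴₂He — an alpha particle.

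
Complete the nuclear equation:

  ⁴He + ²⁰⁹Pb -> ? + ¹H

Conserve mass number: 4 + 209 = A + 1, so A = 212.
Conserve atomic number: 2 + 82 = Z + 1, so Z = 83.
Z = 83 is bismuth, so the species is ²¹²Bi.

Bi-212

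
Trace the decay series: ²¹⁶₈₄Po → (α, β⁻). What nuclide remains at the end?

Start: (A, Z) = (216, 84).
After α: (212, 82).
After β⁻: (212, 83).
Z = 83 is bismuth.

Bi-212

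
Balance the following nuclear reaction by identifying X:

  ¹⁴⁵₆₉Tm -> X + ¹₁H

Er-144

Conserve mass number: 145 = A + 1, so A = 144.
Conserve atomic number: 69 = Z + 1, so Z = 68.
Z = 68 is erbium, so the species is ¹⁴⁴₆₈Er.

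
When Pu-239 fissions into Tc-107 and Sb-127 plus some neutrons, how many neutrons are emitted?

Conserve mass number: 239 = 107 + 127 + k, so k = 239 − 234 = 5.
Check atomic number: 94 = 43 + 51 + 0 = 94. ✓

5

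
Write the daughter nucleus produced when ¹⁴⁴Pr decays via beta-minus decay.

Nd-144

Beta-minus decay: mass number changes by +0, atomic number by +1.
A: 144 = 144; Z: 59 + 1 = 60.
Z = 60 is neodymium, so the daughter is ¹⁴⁴Nd.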